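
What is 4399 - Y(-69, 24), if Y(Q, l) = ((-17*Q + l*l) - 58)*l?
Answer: -36185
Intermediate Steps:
Y(Q, l) = l*(-58 + l**2 - 17*Q) (Y(Q, l) = ((-17*Q + l**2) - 58)*l = ((l**2 - 17*Q) - 58)*l = (-58 + l**2 - 17*Q)*l = l*(-58 + l**2 - 17*Q))
4399 - Y(-69, 24) = 4399 - 24*(-58 + 24**2 - 17*(-69)) = 4399 - 24*(-58 + 576 + 1173) = 4399 - 24*1691 = 4399 - 1*40584 = 4399 - 40584 = -36185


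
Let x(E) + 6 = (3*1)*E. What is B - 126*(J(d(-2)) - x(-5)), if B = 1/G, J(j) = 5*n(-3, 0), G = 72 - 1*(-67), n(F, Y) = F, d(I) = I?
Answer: -105083/139 ≈ -755.99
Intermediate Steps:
G = 139 (G = 72 + 67 = 139)
J(j) = -15 (J(j) = 5*(-3) = -15)
x(E) = -6 + 3*E (x(E) = -6 + (3*1)*E = -6 + 3*E)
B = 1/139 ≈ 0.0071942
B - 126*(J(d(-2)) - x(-5)) = 1/139 - 126*(-15 - (-6 + 3*(-5))) = 1/139 - 126*(-15 - (-6 - 15)) = 1/139 - 126*(-15 - 1*(-21)) = 1/139 - 126*(-15 + 21) = 1/139 - 126*6 = 1/139 - 756 = -105083/139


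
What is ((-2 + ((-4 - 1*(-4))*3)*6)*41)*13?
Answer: -1066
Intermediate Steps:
((-2 + ((-4 - 1*(-4))*3)*6)*41)*13 = ((-2 + ((-4 + 4)*3)*6)*41)*13 = ((-2 + (0*3)*6)*41)*13 = ((-2 + 0*6)*41)*13 = ((-2 + 0)*41)*13 = -2*41*13 = -82*13 = -1066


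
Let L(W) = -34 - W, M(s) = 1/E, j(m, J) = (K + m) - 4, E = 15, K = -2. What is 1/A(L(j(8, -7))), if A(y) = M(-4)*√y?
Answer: -5*I/2 ≈ -2.5*I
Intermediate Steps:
j(m, J) = -6 + m (j(m, J) = (-2 + m) - 4 = -6 + m)
M(s) = 1/15
A(y) = √y/15
1/A(L(j(8, -7))) = 1/(√(-34 - (-6 + 8))/15) = 1/(√(-34 - 1*2)/15) = 1/(√(-34 - 2)/15) = 1/(√(-36)/15) = 1/((6*I)/15) = 1/(2*I/5) = -5*I/2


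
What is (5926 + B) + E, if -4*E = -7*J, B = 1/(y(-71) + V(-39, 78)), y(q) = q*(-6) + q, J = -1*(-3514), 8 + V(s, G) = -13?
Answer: 2016609/167 ≈ 12076.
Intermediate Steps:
V(s, G) = -21 (V(s, G) = -8 - 13 = -21)
J = 3514
y(q) = -5*q (y(q) = -6*q + q = -5*q)
B = 1/334 (B = 1/(-5*(-71) - 21) = 1/(355 - 21) = 1/334 ≈ 0.0029940)
E = 12299/2 (E = -(-7)*3514/4 = -¼*(-24598) = 12299/2 ≈ 6149.5)
(5926 + B) + E = (5926 + 1/334) + 12299/2 = 1979285/334 + 12299/2 = 2016609/167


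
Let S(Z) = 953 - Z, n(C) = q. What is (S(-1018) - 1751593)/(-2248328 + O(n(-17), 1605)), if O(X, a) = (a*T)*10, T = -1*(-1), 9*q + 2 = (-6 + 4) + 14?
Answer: 874811/1116139 ≈ 0.78378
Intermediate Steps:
q = 10/9 (q = -2/9 + ((-6 + 4) + 14)/9 = -2/9 + (-2 + 14)/9 = -2/9 + (1/9)*12 = -2/9 + 4/3 = 10/9 ≈ 1.1111)
n(C) = 10/9
T = 1
O(X, a) = 10*a (O(X, a) = (a*1)*10 = a*10 = 10*a)
(S(-1018) - 1751593)/(-2248328 + O(n(-17), 1605)) = ((953 - 1*(-1018)) - 1751593)/(-2248328 + 10*1605) = ((953 + 1018) - 1751593)/(-2248328 + 16050) = (1971 - 1751593)/(-2232278) = -1749622*(-1/2232278) = 874811/1116139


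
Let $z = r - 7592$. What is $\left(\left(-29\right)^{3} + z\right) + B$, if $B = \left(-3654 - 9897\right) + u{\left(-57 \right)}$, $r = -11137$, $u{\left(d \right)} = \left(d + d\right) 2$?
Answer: $-56897$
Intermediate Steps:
$u{\left(d \right)} = 4 d$ ($u{\left(d \right)} = 2 d 2 = 4 d$)
$B = -13779$ ($B = \left(-3654 - 9897\right) + 4 \left(-57\right) = -13551 - 228 = -13779$)
$z = -18729$ ($z = -11137 - 7592 = -18729$)
$\left(\left(-29\right)^{3} + z\right) + B = \left(\left(-29\right)^{3} - 18729\right) - 13779 = \left(-24389 - 18729\right) - 13779 = -43118 - 13779 = -56897$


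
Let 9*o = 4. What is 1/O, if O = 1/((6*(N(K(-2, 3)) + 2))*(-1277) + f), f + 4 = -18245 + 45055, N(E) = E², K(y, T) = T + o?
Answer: -2144380/27 ≈ -79422.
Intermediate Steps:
o = 4/9 (o = (⅑)*4 = 4/9 ≈ 0.44444)
K(y, T) = 4/9 + T (K(y, T) = T + 4/9 = 4/9 + T)
f = 26806 (f = -4 + (-18245 + 45055) = -4 + 26810 = 26806)
O = -27/2144380 (O = 1/((6*((4/9 + 3)² + 2))*(-1277) + 26806) = 1/((6*((31/9)² + 2))*(-1277) + 26806) = 1/((6*(961/81 + 2))*(-1277) + 26806) = 1/((6*(1123/81))*(-1277) + 26806) = 1/((2246/27)*(-1277) + 26806) = 1/(-2868142/27 + 26806) = 1/(-2144380/27) = -27/2144380 ≈ -1.2591e-5)
1/O = 1/(-27/2144380) = -2144380/27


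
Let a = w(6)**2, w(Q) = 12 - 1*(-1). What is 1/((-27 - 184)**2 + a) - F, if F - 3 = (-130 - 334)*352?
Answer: 7298994251/44690 ≈ 1.6333e+5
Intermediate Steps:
w(Q) = 13 (w(Q) = 12 + 1 = 13)
a = 169 (a = 13**2 = 169)
F = -163325 (F = 3 + (-130 - 334)*352 = 3 - 464*352 = 3 - 163328 = -163325)
1/((-27 - 184)**2 + a) - F = 1/((-27 - 184)**2 + 169) - 1*(-163325) = 1/((-211)**2 + 169) + 163325 = 1/(44521 + 169) + 163325 = 1/44690 + 163325 = 7298994251/44690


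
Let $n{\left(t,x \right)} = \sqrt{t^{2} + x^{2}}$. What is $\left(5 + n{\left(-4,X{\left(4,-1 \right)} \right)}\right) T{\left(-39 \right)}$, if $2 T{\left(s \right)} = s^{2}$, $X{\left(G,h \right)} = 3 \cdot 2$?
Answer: $\frac{7605}{2} + 1521 \sqrt{13} \approx 9286.5$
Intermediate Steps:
$X{\left(G,h \right)} = 6$
$T{\left(s \right)} = \frac{s^{2}}{2}$
$\left(5 + n{\left(-4,X{\left(4,-1 \right)} \right)}\right) T{\left(-39 \right)} = \left(5 + \sqrt{\left(-4\right)^{2} + 6^{2}}\right) \frac{\left(-39\right)^{2}}{2} = \left(5 + \sqrt{16 + 36}\right) \frac{1}{2} \cdot 1521 = \left(5 + \sqrt{52}\right) \frac{1521}{2} = \left(5 + 2 \sqrt{13}\right) \frac{1521}{2} = \frac{7605}{2} + 1521 \sqrt{13}$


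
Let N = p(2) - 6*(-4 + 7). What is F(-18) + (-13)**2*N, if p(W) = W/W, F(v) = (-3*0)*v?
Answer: -2873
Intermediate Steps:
F(v) = 0 (F(v) = 0*v = 0)
p(W) = 1
N = -17 (N = 1 - 6*(-4 + 7) = 1 - 6*3 = 1 - 1*18 = 1 - 18 = -17)
F(-18) + (-13)**2*N = 0 + (-13)**2*(-17) = 0 + 169*(-17) = 0 - 2873 = -2873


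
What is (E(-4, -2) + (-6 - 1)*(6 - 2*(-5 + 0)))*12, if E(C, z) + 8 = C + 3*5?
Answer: -1308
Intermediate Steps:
E(C, z) = 7 + C (E(C, z) = -8 + (C + 3*5) = -8 + (C + 15) = -8 + (15 + C) = 7 + C)
(E(-4, -2) + (-6 - 1)*(6 - 2*(-5 + 0)))*12 = ((7 - 4) + (-6 - 1)*(6 - 2*(-5 + 0)))*12 = (3 - 7*(6 - 2*(-5)))*12 = (3 - 7*(6 + 10))*12 = (3 - 7*16)*12 = (3 - 112)*12 = -109*12 = -1308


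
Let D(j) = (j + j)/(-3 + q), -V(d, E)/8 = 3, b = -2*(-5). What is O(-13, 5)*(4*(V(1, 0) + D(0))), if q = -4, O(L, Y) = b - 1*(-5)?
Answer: -1440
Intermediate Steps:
b = 10
V(d, E) = -24 (V(d, E) = -8*3 = -24)
O(L, Y) = 15 (O(L, Y) = 10 - 1*(-5) = 10 + 5 = 15)
D(j) = -2*j/7 (D(j) = (j + j)/(-3 - 4) = (2*j)/(-7) = (2*j)*(-⅐) = -2*j/7)
O(-13, 5)*(4*(V(1, 0) + D(0))) = 15*(4*(-24 - 2/7*0)) = 15*(4*(-24 + 0)) = 15*(4*(-24)) = 15*(-96) = -1440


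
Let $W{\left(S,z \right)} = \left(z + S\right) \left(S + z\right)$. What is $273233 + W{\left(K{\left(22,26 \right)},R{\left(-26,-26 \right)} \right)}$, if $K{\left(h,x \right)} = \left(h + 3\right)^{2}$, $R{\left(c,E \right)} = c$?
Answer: $632034$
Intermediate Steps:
$K{\left(h,x \right)} = \left(3 + h\right)^{2}$
$W{\left(S,z \right)} = \left(S + z\right)^{2}$ ($W{\left(S,z \right)} = \left(S + z\right) \left(S + z\right) = \left(S + z\right)^{2}$)
$273233 + W{\left(K{\left(22,26 \right)},R{\left(-26,-26 \right)} \right)} = 273233 + \left(\left(3 + 22\right)^{2} - 26\right)^{2} = 273233 + \left(25^{2} - 26\right)^{2} = 273233 + \left(625 - 26\right)^{2} = 273233 + 599^{2} = 273233 + 358801 = 632034$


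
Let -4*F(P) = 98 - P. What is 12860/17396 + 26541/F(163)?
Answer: 461916211/282685 ≈ 1634.0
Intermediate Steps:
F(P) = -49/2 + P/4 (F(P) = -(98 - P)/4 = -49/2 + P/4)
12860/17396 + 26541/F(163) = 12860/17396 + 26541/(-49/2 + (¼)*163) = 12860*(1/17396) + 26541/(-49/2 + 163/4) = 3215/4349 + 26541/(65/4) = 3215/4349 + 26541*(4/65) = 3215/4349 + 106164/65 = 461916211/282685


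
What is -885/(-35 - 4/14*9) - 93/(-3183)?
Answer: 6581048/279043 ≈ 23.584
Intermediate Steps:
-885/(-35 - 4/14*9) - 93/(-3183) = -885/(-35 - 4*1/14*9) - 93*(-1/3183) = -885/(-35 - 2/7*9) + 31/1061 = -885/(-35 - 18/7) + 31/1061 = -885/(-263/7) + 31/1061 = -885*(-7/263) + 31/1061 = 6195/263 + 31/1061 = 6581048/279043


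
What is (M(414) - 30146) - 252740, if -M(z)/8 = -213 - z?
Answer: -277870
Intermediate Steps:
M(z) = 1704 + 8*z (M(z) = -8*(-213 - z) = 1704 + 8*z)
(M(414) - 30146) - 252740 = ((1704 + 8*414) - 30146) - 252740 = ((1704 + 3312) - 30146) - 252740 = (5016 - 30146) - 252740 = -25130 - 252740 = -277870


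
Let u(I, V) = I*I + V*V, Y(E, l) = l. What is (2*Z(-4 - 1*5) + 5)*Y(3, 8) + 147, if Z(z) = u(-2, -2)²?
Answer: 1211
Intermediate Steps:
u(I, V) = I² + V²
Z(z) = 64 (Z(z) = ((-2)² + (-2)²)² = (4 + 4)² = 8² = 64)
(2*Z(-4 - 1*5) + 5)*Y(3, 8) + 147 = (2*64 + 5)*8 + 147 = (128 + 5)*8 + 147 = 133*8 + 147 = 1064 + 147 = 1211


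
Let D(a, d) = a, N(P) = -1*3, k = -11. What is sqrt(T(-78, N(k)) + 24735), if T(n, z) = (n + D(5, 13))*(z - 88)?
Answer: sqrt(31378) ≈ 177.14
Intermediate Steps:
N(P) = -3
T(n, z) = (-88 + z)*(5 + n) (T(n, z) = (n + 5)*(z - 88) = (5 + n)*(-88 + z) = (-88 + z)*(5 + n))
sqrt(T(-78, N(k)) + 24735) = sqrt((-440 - 88*(-78) + 5*(-3) - 78*(-3)) + 24735) = sqrt((-440 + 6864 - 15 + 234) + 24735) = sqrt(6643 + 24735) = sqrt(31378)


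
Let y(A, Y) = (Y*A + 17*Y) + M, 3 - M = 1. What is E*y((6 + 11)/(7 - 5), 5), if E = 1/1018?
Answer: 259/2036 ≈ 0.12721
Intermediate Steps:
M = 2 (M = 3 - 1*1 = 3 - 1 = 2)
y(A, Y) = 2 + 17*Y + A*Y (y(A, Y) = (Y*A + 17*Y) + 2 = (A*Y + 17*Y) + 2 = (17*Y + A*Y) + 2 = 2 + 17*Y + A*Y)
E = 1/1018 ≈ 0.00098232
E*y((6 + 11)/(7 - 5), 5) = (2 + 17*5 + ((6 + 11)/(7 - 5))*5)/1018 = (2 + 85 + (17/2)*5)/1018 = (2 + 85 + 85/2)/1018 = (1/1018)*(259/2) = 259/2036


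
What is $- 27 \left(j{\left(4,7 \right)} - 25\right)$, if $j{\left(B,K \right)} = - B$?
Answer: $783$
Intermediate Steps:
$- 27 \left(j{\left(4,7 \right)} - 25\right) = - 27 \left(\left(-1\right) 4 - 25\right) = - 27 \left(-4 - 25\right) = \left(-27\right) \left(-29\right) = 783$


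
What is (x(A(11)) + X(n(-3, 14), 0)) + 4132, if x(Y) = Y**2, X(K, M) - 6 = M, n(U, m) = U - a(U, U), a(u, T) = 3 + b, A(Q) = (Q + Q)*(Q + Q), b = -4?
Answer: 238394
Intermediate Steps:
A(Q) = 4*Q**2 (A(Q) = (2*Q)*(2*Q) = 4*Q**2)
a(u, T) = -1 (a(u, T) = 3 - 4 = -1)
n(U, m) = 1 + U (n(U, m) = U - 1*(-1) = U + 1 = 1 + U)
X(K, M) = 6 + M
(x(A(11)) + X(n(-3, 14), 0)) + 4132 = ((4*11**2)**2 + (6 + 0)) + 4132 = ((4*121)**2 + 6) + 4132 = (484**2 + 6) + 4132 = (234256 + 6) + 4132 = 234262 + 4132 = 238394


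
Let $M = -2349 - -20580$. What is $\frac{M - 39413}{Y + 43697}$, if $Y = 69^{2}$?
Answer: $- \frac{10591}{24229} \approx -0.43712$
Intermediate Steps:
$M = 18231$ ($M = -2349 + 20580 = 18231$)
$Y = 4761$
$\frac{M - 39413}{Y + 43697} = \frac{18231 - 39413}{4761 + 43697} = - \frac{21182}{48458} = \left(-21182\right) \frac{1}{48458} = - \frac{10591}{24229}$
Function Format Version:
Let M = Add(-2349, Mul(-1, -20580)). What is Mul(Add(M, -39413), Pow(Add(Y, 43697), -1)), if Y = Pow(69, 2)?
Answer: Rational(-10591, 24229) ≈ -0.43712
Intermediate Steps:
M = 18231 (M = Add(-2349, 20580) = 18231)
Y = 4761
Mul(Add(M, -39413), Pow(Add(Y, 43697), -1)) = Mul(Add(18231, -39413), Pow(Add(4761, 43697), -1)) = Mul(-21182, Pow(48458, -1)) = Mul(-21182, Rational(1, 48458)) = Rational(-10591, 24229)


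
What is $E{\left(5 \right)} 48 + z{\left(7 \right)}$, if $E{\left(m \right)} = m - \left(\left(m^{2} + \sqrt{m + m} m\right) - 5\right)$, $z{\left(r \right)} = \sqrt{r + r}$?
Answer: $-720 + \sqrt{14} - 240 \sqrt{10} \approx -1475.2$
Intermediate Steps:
$z{\left(r \right)} = \sqrt{2} \sqrt{r}$ ($z{\left(r \right)} = \sqrt{2 r} = \sqrt{2} \sqrt{r}$)
$E{\left(m \right)} = 5 + m - m^{2} - \sqrt{2} m^{\frac{3}{2}}$ ($E{\left(m \right)} = m - \left(\left(m^{2} + \sqrt{2 m} m\right) - 5\right) = m - \left(\left(m^{2} + \sqrt{2} \sqrt{m} m\right) - 5\right) = m - \left(\left(m^{2} + \sqrt{2} m^{\frac{3}{2}}\right) - 5\right) = m - \left(-5 + m^{2} + \sqrt{2} m^{\frac{3}{2}}\right) = 5 + m - m^{2} - \sqrt{2} m^{\frac{3}{2}}$)
$E{\left(5 \right)} 48 + z{\left(7 \right)} = \left(5 + 5 - 5^{2} - \sqrt{2} \cdot 5^{\frac{3}{2}}\right) 48 + \sqrt{2} \sqrt{7} = \left(5 + 5 - 25 - \sqrt{2} \cdot 5 \sqrt{5}\right) 48 + \sqrt{14} = \left(5 + 5 - 25 - 5 \sqrt{10}\right) 48 + \sqrt{14} = \left(-15 - 5 \sqrt{10}\right) 48 + \sqrt{14} = \left(-720 - 240 \sqrt{10}\right) + \sqrt{14} = -720 + \sqrt{14} - 240 \sqrt{10}$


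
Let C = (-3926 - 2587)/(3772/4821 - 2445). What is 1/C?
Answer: 11783573/31399173 ≈ 0.37528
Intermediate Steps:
C = 31399173/11783573 (C = -6513/(3772*(1/4821) - 2445) = -6513/(3772/4821 - 2445) = -6513/(-11783573/4821) = -6513*(-4821/11783573) = 31399173/11783573 ≈ 2.6647)
1/C = 1/(31399173/11783573) = 11783573/31399173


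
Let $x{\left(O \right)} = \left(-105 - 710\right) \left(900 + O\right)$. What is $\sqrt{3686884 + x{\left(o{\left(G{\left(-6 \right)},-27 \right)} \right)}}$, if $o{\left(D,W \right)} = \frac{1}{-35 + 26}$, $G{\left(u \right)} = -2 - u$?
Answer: $\frac{\sqrt{26581271}}{3} \approx 1718.6$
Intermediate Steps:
$o{\left(D,W \right)} = - \frac{1}{9}$ ($o{\left(D,W \right)} = \frac{1}{-9} = - \frac{1}{9}$)
$x{\left(O \right)} = -733500 - 815 O$ ($x{\left(O \right)} = - 815 \left(900 + O\right) = -733500 - 815 O$)
$\sqrt{3686884 + x{\left(o{\left(G{\left(-6 \right)},-27 \right)} \right)}} = \sqrt{3686884 - \frac{6600685}{9}} = \sqrt{\frac{26581271}{9}} = \frac{\sqrt{26581271}}{3}$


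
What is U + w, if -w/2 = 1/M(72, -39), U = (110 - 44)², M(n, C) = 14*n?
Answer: 2195423/504 ≈ 4356.0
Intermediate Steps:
U = 4356 (U = 66² = 4356)
w = -1/504 (w = -2/(14*72) = -2/1008 = -2*1/1008 = -1/504 ≈ -0.0019841)
U + w = 4356 - 1/504 = 2195423/504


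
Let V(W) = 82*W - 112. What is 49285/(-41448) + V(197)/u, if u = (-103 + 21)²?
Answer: 83379119/69674088 ≈ 1.1967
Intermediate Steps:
V(W) = -112 + 82*W
u = 6724 (u = (-82)² = 6724)
49285/(-41448) + V(197)/u = 49285/(-41448) + (-112 + 82*197)/6724 = 49285*(-1/41448) + (-112 + 16154)*(1/6724) = -49285/41448 + 16042*(1/6724) = -49285/41448 + 8021/3362 = 83379119/69674088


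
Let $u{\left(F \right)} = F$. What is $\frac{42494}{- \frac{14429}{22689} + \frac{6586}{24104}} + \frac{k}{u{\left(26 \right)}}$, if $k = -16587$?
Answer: $- \frac{303762347648829}{2578769206} \approx -1.1779 \cdot 10^{5}$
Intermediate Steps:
$\frac{42494}{- \frac{14429}{22689} + \frac{6586}{24104}} + \frac{k}{u{\left(26 \right)}} = \frac{42494}{- \frac{14429}{22689} + \frac{6586}{24104}} - \frac{16587}{26} = \frac{42494}{\left(-14429\right) \frac{1}{22689} + 6586 \cdot \frac{1}{24104}} - \frac{16587}{26} = \frac{42494}{- \frac{14429}{22689} + \frac{3293}{12052}} - \frac{16587}{26} = \frac{42494}{- \frac{99183431}{273447828}} - \frac{16587}{26} = 42494 \left(- \frac{273447828}{99183431}\right) - \frac{16587}{26} = - \frac{11619892003032}{99183431} - \frac{16587}{26} = - \frac{303762347648829}{2578769206}$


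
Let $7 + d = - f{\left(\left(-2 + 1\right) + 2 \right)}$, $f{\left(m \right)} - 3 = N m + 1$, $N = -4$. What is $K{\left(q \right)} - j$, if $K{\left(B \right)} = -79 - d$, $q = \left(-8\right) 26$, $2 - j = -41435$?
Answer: $-41509$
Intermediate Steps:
$f{\left(m \right)} = 4 - 4 m$ ($f{\left(m \right)} = 3 - \left(-1 + 4 m\right) = 4 - 4 m$)
$j = 41437$ ($j = 2 - -41435 = 2 + 41435 = 41437$)
$d = -7$ ($d = -7 - \left(4 - 4 \left(\left(-2 + 1\right) + 2\right)\right) = -7 - \left(4 - 4 \left(-1 + 2\right)\right) = -7 - \left(4 - 4\right) = -7 - 0 = -7 + 0 = -7$)
$q = -208$
$K{\left(B \right)} = -72$ ($K{\left(B \right)} = -79 - -7 = -79 + 7 = -72$)
$K{\left(q \right)} - j = -72 - 41437 = -41509$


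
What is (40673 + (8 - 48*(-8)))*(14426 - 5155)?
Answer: 380713615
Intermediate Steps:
(40673 + (8 - 48*(-8)))*(14426 - 5155) = (40673 + (8 + 384))*9271 = (40673 + 392)*9271 = 41065*9271 = 380713615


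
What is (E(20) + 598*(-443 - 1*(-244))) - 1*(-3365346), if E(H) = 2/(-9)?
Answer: 29217094/9 ≈ 3.2463e+6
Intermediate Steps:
E(H) = -2/9 (E(H) = 2*(-⅑) = -2/9)
(E(20) + 598*(-443 - 1*(-244))) - 1*(-3365346) = (-2/9 + 598*(-443 - 1*(-244))) - 1*(-3365346) = (-2/9 + 598*(-443 + 244)) + 3365346 = (-2/9 + 598*(-199)) + 3365346 = (-2/9 - 119002) + 3365346 = -1071020/9 + 3365346 = 29217094/9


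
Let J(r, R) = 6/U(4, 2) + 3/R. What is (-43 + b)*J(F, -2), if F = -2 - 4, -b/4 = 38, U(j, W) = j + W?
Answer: 195/2 ≈ 97.500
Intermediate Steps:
U(j, W) = W + j
b = -152 (b = -4*38 = -152)
F = -6
J(r, R) = 1 + 3/R (J(r, R) = 6/(2 + 4) + 3/R = 6/6 + 3/R = 6*(⅙) + 3/R = 1 + 3/R)
(-43 + b)*J(F, -2) = (-43 - 152)*((3 - 2)/(-2)) = -(-195)/2 = -195*(-½) = 195/2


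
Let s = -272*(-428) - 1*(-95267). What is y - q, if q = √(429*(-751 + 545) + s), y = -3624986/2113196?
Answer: -1812493/1056598 - 3*√13701 ≈ -352.87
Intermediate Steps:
s = 211683 (s = 116416 + 95267 = 211683)
y = -1812493/1056598 (y = -3624986*1/2113196 = -1812493/1056598 ≈ -1.7154)
q = 3*√13701 (q = √(429*(-751 + 545) + 211683) = √(429*(-206) + 211683) = √(-88374 + 211683) = √123309 = 3*√13701 ≈ 351.15)
y - q = -1812493/1056598 - 3*√13701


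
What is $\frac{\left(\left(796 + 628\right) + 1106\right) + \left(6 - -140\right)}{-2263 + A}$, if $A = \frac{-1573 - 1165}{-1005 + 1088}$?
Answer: $- \frac{222108}{190567} \approx -1.1655$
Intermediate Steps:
$A = - \frac{2738}{83} \approx -32.988$
$\frac{\left(\left(796 + 628\right) + 1106\right) + \left(6 - -140\right)}{-2263 + A} = \frac{\left(\left(796 + 628\right) + 1106\right) + \left(6 - -140\right)}{-2263 - \frac{2738}{83}} = \frac{\left(1424 + 1106\right) + \left(6 + 140\right)}{- \frac{190567}{83}} = \left(2530 + 146\right) \left(- \frac{83}{190567}\right) = 2676 \left(- \frac{83}{190567}\right) = - \frac{222108}{190567}$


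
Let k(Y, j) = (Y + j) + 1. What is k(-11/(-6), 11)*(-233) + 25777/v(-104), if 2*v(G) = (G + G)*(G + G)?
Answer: -209093293/64896 ≈ -3222.0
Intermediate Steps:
k(Y, j) = 1 + Y + j
v(G) = 2*G² (v(G) = ((G + G)*(G + G))/2 = ((2*G)*(2*G))/2 = (4*G²)/2 = 2*G²)
k(-11/(-6), 11)*(-233) + 25777/v(-104) = (1 - 11/(-6) + 11)*(-233) + 25777/((2*(-104)²)) = (1 - 11*(-⅙) + 11)*(-233) + 25777/((2*10816)) = (1 + 11/6 + 11)*(-233) + 25777/21632 = (83/6)*(-233) + 25777*(1/21632) = -19339/6 + 25777/21632 = -209093293/64896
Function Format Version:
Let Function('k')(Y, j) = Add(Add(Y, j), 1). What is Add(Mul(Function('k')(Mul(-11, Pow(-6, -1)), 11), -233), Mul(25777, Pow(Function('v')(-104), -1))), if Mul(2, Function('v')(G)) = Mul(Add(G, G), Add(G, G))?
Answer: Rational(-209093293, 64896) ≈ -3222.0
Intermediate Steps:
Function('k')(Y, j) = Add(1, Y, j)
Function('v')(G) = Mul(2, Pow(G, 2)) (Function('v')(G) = Mul(Rational(1, 2), Mul(Add(G, G), Add(G, G))) = Mul(Rational(1, 2), Mul(Mul(2, G), Mul(2, G))) = Mul(Rational(1, 2), Mul(4, Pow(G, 2))) = Mul(2, Pow(G, 2)))
Add(Mul(Function('k')(Mul(-11, Pow(-6, -1)), 11), -233), Mul(25777, Pow(Function('v')(-104), -1))) = Add(Mul(Add(1, Mul(-11, Pow(-6, -1)), 11), -233), Mul(25777, Pow(Mul(2, Pow(-104, 2)), -1))) = Add(Mul(Add(1, Mul(-11, Rational(-1, 6)), 11), -233), Mul(25777, Pow(Mul(2, 10816), -1))) = Add(Mul(Add(1, Rational(11, 6), 11), -233), Mul(25777, Pow(21632, -1))) = Add(Mul(Rational(83, 6), -233), Mul(25777, Rational(1, 21632))) = Add(Rational(-19339, 6), Rational(25777, 21632)) = Rational(-209093293, 64896)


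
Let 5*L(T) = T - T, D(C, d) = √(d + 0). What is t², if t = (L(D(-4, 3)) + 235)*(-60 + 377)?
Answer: 5549505025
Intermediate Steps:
D(C, d) = √d
L(T) = 0 (L(T) = (T - T)/5 = (⅕)*0 = 0)
t = 74495 (t = (0 + 235)*(-60 + 377) = 235*317 = 74495)
t² = 74495² = 5549505025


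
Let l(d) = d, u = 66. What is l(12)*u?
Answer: 792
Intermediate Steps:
l(12)*u = 12*66 = 792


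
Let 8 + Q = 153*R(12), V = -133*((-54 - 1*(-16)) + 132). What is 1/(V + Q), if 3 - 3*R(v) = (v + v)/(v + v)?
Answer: -1/12408 ≈ -8.0593e-5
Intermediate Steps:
R(v) = 2/3 (R(v) = 1 - (v + v)/(3*(v + v)) = 1 - 2*v/(3*(2*v)) = 1 - 2*v*1/(2*v)/3 = 1 - 1/3*1 = 1 - 1/3 = 2/3)
V = -12502 (V = -133*((-54 + 16) + 132) = -133*(-38 + 132) = -133*94 = -12502)
Q = 94 (Q = -8 + 153*(2/3) = -8 + 102 = 94)
1/(V + Q) = 1/(-12502 + 94) = 1/(-12408) = -1/12408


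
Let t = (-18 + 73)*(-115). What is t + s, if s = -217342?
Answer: -223667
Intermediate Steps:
t = -6325 (t = 55*(-115) = -6325)
t + s = -6325 - 217342 = -223667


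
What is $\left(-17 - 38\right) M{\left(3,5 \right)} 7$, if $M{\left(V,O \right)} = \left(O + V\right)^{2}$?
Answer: $-24640$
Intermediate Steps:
$\left(-17 - 38\right) M{\left(3,5 \right)} 7 = \left(-17 - 38\right) \left(5 + 3\right)^{2} \cdot 7 = - 55 \cdot 8^{2} \cdot 7 = - 55 \cdot 64 \cdot 7 = \left(-55\right) 448 = -24640$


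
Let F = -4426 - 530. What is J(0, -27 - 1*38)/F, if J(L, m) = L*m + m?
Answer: 65/4956 ≈ 0.013115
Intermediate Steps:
F = -4956
J(L, m) = m + L*m
J(0, -27 - 1*38)/F = ((-27 - 1*38)*(1 + 0))/(-4956) = ((-27 - 38)*1)*(-1/4956) = -65*1*(-1/4956) = -65*(-1/4956) = 65/4956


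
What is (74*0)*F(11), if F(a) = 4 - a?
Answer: 0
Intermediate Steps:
(74*0)*F(11) = (74*0)*(4 - 1*11) = 0*(4 - 11) = 0*(-7) = 0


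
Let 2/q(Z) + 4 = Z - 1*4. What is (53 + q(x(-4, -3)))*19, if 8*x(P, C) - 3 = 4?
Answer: 3005/3 ≈ 1001.7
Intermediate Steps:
x(P, C) = 7/8 (x(P, C) = 3/8 + (1/8)*4 = 3/8 + 1/2 = 7/8)
q(Z) = 2/(-8 + Z) (q(Z) = 2/(-4 + (Z - 1*4)) = 2/(-4 + (Z - 4)) = 2/(-4 + (-4 + Z)) = 2/(-8 + Z))
(53 + q(x(-4, -3)))*19 = (53 + 2/(-8 + 7/8))*19 = (53 + 2/(-57/8))*19 = (53 + 2*(-8/57))*19 = (53 - 16/57)*19 = (3005/57)*19 = 3005/3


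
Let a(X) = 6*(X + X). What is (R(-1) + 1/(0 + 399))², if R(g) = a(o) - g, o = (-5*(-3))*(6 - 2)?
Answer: 82759782400/159201 ≈ 5.1984e+5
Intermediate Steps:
o = 60 (o = 15*4 = 60)
a(X) = 12*X (a(X) = 6*(2*X) = 12*X)
R(g) = 720 - g (R(g) = 12*60 - g = 720 - g)
(R(-1) + 1/(0 + 399))² = ((720 - 1*(-1)) + 1/(0 + 399))² = ((720 + 1) + 1/399)² = (721 + 1/399)² = (287680/399)² = 82759782400/159201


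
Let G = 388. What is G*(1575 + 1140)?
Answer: 1053420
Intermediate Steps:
G*(1575 + 1140) = 388*(1575 + 1140) = 388*2715 = 1053420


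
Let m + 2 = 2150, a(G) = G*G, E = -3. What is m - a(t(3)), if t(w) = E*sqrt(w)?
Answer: 2121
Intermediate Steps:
t(w) = -3*sqrt(w)
a(G) = G**2
m = 2148 (m = -2 + 2150 = 2148)
m - a(t(3)) = 2148 - (-3*sqrt(3))**2 = 2148 - 1*27 = 2148 - 27 = 2121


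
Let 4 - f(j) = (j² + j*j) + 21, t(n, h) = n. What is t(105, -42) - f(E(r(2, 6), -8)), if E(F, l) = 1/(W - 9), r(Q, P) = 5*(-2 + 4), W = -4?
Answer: 20620/169 ≈ 122.01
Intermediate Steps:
r(Q, P) = 10 (r(Q, P) = 5*2 = 10)
E(F, l) = -1/13 (E(F, l) = 1/(-4 - 9) = 1/(-13) = -1/13)
f(j) = -17 - 2*j² (f(j) = 4 - ((j² + j*j) + 21) = 4 - ((j² + j²) + 21) = 4 - (2*j² + 21) = 4 - (21 + 2*j²) = 4 + (-21 - 2*j²) = -17 - 2*j²)
t(105, -42) - f(E(r(2, 6), -8)) = 105 - (-17 - 2*(-1/13)²) = 105 - (-17 - 2*1/169) = 105 - (-17 - 2/169) = 105 - 1*(-2875/169) = 105 + 2875/169 = 20620/169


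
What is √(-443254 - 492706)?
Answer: 2*I*√233990 ≈ 967.45*I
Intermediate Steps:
√(-443254 - 492706) = √(-935960) = 2*I*√233990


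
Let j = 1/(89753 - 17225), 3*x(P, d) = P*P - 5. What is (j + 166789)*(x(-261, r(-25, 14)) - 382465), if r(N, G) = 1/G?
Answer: -13055900555300447/217584 ≈ -6.0004e+10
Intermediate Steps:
x(P, d) = -5/3 + P²/3 (x(P, d) = (P*P - 5)/3 = (P² - 5)/3 = (-5 + P²)/3 = -5/3 + P²/3)
j = 1/72528 ≈ 1.3788e-5
(j + 166789)*(x(-261, r(-25, 14)) - 382465) = (1/72528 + 166789)*((-5/3 + (⅓)*(-261)²) - 382465) = 12096872593*((-5/3 + (⅓)*68121) - 382465)/72528 = 12096872593*((-5/3 + 22707) - 382465)/72528 = 12096872593*(68116/3 - 382465)/72528 = (12096872593/72528)*(-1079279/3) = -13055900555300447/217584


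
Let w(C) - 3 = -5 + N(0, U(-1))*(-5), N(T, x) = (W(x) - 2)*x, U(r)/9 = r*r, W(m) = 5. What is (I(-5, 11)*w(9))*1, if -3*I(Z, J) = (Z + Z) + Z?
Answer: -685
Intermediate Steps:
U(r) = 9*r² (U(r) = 9*(r*r) = 9*r²)
I(Z, J) = -Z (I(Z, J) = -((Z + Z) + Z)/3 = -(2*Z + Z)/3 = -Z)
N(T, x) = 3*x (N(T, x) = (5 - 2)*x = 3*x)
w(C) = -137 (w(C) = 3 + (-5 + (3*(9*(-1)²))*(-5)) = 3 + (-5 + (3*(9*1))*(-5)) = 3 + (-5 + (3*9)*(-5)) = 3 + (-5 + 27*(-5)) = 3 + (-5 - 135) = 3 - 140 = -137)
(I(-5, 11)*w(9))*1 = (-1*(-5)*(-137))*1 = (5*(-137))*1 = -685*1 = -685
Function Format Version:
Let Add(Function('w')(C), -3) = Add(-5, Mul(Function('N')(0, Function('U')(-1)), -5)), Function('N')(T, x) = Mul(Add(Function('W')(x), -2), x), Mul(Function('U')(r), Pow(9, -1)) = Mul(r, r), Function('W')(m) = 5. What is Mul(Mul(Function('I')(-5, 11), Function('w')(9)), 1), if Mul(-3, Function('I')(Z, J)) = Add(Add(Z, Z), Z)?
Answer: -685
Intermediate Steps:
Function('U')(r) = Mul(9, Pow(r, 2)) (Function('U')(r) = Mul(9, Mul(r, r)) = Mul(9, Pow(r, 2)))
Function('I')(Z, J) = Mul(-1, Z) (Function('I')(Z, J) = Mul(Rational(-1, 3), Add(Add(Z, Z), Z)) = Mul(Rational(-1, 3), Add(Mul(2, Z), Z)) = Mul(Rational(-1, 3), Mul(3, Z)) = Mul(-1, Z))
Function('N')(T, x) = Mul(3, x) (Function('N')(T, x) = Mul(Add(5, -2), x) = Mul(3, x))
Function('w')(C) = -137 (Function('w')(C) = Add(3, Add(-5, Mul(Mul(3, Mul(9, Pow(-1, 2))), -5))) = Add(3, Add(-5, Mul(Mul(3, Mul(9, 1)), -5))) = Add(3, Add(-5, Mul(Mul(3, 9), -5))) = Add(3, Add(-5, Mul(27, -5))) = Add(3, Add(-5, -135)) = Add(3, -140) = -137)
Mul(Mul(Function('I')(-5, 11), Function('w')(9)), 1) = Mul(Mul(Mul(-1, -5), -137), 1) = Mul(Mul(5, -137), 1) = Mul(-685, 1) = -685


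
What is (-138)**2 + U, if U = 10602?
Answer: 29646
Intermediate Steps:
(-138)**2 + U = (-138)**2 + 10602 = 19044 + 10602 = 29646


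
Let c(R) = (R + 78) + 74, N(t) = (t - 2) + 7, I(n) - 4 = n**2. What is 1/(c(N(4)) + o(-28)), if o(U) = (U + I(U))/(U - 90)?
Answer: 59/9119 ≈ 0.0064700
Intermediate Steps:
I(n) = 4 + n**2
N(t) = 5 + t (N(t) = (-2 + t) + 7 = 5 + t)
o(U) = (4 + U + U**2)/(-90 + U) (o(U) = (U + (4 + U**2))/(U - 90) = (4 + U + U**2)/(-90 + U))
c(R) = 152 + R (c(R) = (78 + R) + 74 = 152 + R)
1/(c(N(4)) + o(-28)) = 1/((152 + (5 + 4)) + (4 - 28 + (-28)**2)/(-90 - 28)) = 1/((152 + 9) + (4 - 28 + 784)/(-118)) = 1/(161 - 1/118*760) = 1/(161 - 380/59) = 1/(9119/59) = 59/9119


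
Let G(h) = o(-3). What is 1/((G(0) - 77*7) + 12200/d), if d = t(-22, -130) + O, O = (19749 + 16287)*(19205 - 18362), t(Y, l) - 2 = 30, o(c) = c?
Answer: -1518919/823253488 ≈ -0.0018450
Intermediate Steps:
G(h) = -3
t(Y, l) = 32 (t(Y, l) = 2 + 30 = 32)
O = 30378348 (O = 36036*843 = 30378348)
d = 30378380 (d = 32 + 30378348 = 30378380)
1/((G(0) - 77*7) + 12200/d) = 1/((-3 - 77*7) + 12200/30378380) = 1/((-3 - 539) + 12200*(1/30378380)) = 1/(-542 + 610/1518919) = 1/(-823253488/1518919) = -1518919/823253488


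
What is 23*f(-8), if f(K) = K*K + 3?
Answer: 1541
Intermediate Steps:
f(K) = 3 + K² (f(K) = K² + 3 = 3 + K²)
23*f(-8) = 23*(3 + (-8)²) = 23*(3 + 64) = 23*67 = 1541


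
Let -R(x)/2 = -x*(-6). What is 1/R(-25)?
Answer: 1/300 ≈ 0.0033333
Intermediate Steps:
R(x) = -12*x (R(x) = -(-2)*x*(-6) = -(-2)*(-6*x) = -12*x)
1/R(-25) = 1/(-12*(-25)) = 1/300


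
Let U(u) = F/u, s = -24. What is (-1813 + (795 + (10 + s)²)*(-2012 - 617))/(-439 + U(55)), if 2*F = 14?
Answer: 71696680/12069 ≈ 5940.6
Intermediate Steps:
F = 7 (F = (½)*14 = 7)
U(u) = 7/u
(-1813 + (795 + (10 + s)²)*(-2012 - 617))/(-439 + U(55)) = (-1813 + (795 + (10 - 24)²)*(-2012 - 617))/(-439 + 7/55) = (-1813 + (795 + (-14)²)*(-2629))/(-439 + 7*(1/55)) = (-1813 + (795 + 196)*(-2629))/(-439 + 7/55) = (-1813 + 991*(-2629))/(-24138/55) = (-1813 - 2605339)*(-55/24138) = -2607152*(-55/24138) = 71696680/12069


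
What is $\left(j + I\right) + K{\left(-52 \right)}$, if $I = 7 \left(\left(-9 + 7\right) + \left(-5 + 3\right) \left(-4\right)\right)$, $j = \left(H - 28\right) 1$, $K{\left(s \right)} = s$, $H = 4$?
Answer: $-34$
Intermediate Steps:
$j = -24$ ($j = \left(4 - 28\right) 1 = \left(-24\right) 1 = -24$)
$I = 42$ ($I = 7 \left(-2 - -8\right) = 7 \left(-2 + 8\right) = 7 \cdot 6 = 42$)
$\left(j + I\right) + K{\left(-52 \right)} = \left(-24 + 42\right) - 52 = 18 - 52 = -34$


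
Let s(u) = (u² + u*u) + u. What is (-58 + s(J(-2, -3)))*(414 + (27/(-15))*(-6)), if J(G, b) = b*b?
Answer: 240012/5 ≈ 48002.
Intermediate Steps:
J(G, b) = b²
s(u) = u + 2*u² (s(u) = (u² + u²) + u = 2*u² + u = u + 2*u²)
(-58 + s(J(-2, -3)))*(414 + (27/(-15))*(-6)) = (-58 + (-3)²*(1 + 2*(-3)²))*(414 + (27/(-15))*(-6)) = (-58 + 9*(1 + 2*9))*(414 + (27*(-1/15))*(-6)) = (-58 + 9*(1 + 18))*(414 - 9/5*(-6)) = (-58 + 9*19)*(414 + 54/5) = (-58 + 171)*(2124/5) = 113*(2124/5) = 240012/5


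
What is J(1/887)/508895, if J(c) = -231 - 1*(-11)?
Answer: -44/101779 ≈ -0.00043231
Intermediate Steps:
J(c) = -220 (J(c) = -231 + 11 = -220)
J(1/887)/508895 = -220/508895 = -220*1/508895 = -44/101779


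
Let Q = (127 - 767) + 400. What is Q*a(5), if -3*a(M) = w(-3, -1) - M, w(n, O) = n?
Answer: -640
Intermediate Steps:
a(M) = 1 + M/3 (a(M) = -(-3 - M)/3 = 1 + M/3)
Q = -240 (Q = -640 + 400 = -240)
Q*a(5) = -240*(1 + (1/3)*5) = -240*(1 + 5/3) = -240*8/3 = -640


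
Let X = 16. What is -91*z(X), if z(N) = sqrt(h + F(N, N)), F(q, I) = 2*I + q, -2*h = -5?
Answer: -91*sqrt(202)/2 ≈ -646.68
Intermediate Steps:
h = 5/2 (h = -1/2*(-5) = 5/2 ≈ 2.5000)
F(q, I) = q + 2*I
z(N) = sqrt(5/2 + 3*N) (z(N) = sqrt(5/2 + (N + 2*N)) = sqrt(5/2 + 3*N))
-91*z(X) = -91*sqrt(10 + 12*16)/2 = -91*sqrt(10 + 192)/2 = -91*sqrt(202)/2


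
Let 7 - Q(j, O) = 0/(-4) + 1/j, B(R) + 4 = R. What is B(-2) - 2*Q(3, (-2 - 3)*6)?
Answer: -58/3 ≈ -19.333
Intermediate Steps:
B(R) = -4 + R
Q(j, O) = 7 - 1/j (Q(j, O) = 7 - (0/(-4) + 1/j) = 7 - (0*(-1/4) + 1/j) = 7 - (0 + 1/j) = 7 - 1/j)
B(-2) - 2*Q(3, (-2 - 3)*6) = (-4 - 2) - 2*(7 - 1/3) = -6 - 2*(7 - 1*1/3) = -6 - 2*(7 - 1/3) = -6 - 2*20/3 = -6 - 40/3 = -58/3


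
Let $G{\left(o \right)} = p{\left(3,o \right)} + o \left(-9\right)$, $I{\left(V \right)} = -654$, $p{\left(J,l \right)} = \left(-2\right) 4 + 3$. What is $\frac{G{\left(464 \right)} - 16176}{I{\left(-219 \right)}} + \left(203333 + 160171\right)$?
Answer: $\frac{237751973}{654} \approx 3.6354 \cdot 10^{5}$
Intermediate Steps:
$p{\left(J,l \right)} = -5$ ($p{\left(J,l \right)} = -8 + 3 = -5$)
$G{\left(o \right)} = -5 - 9 o$ ($G{\left(o \right)} = -5 + o \left(-9\right) = -5 - 9 o$)
$\frac{G{\left(464 \right)} - 16176}{I{\left(-219 \right)}} + \left(203333 + 160171\right) = \frac{\left(-5 - 4176\right) - 16176}{-654} + \left(203333 + 160171\right) = \left(\left(-5 - 4176\right) - 16176\right) \left(- \frac{1}{654}\right) + 363504 = \left(-4181 - 16176\right) \left(- \frac{1}{654}\right) + 363504 = \left(-20357\right) \left(- \frac{1}{654}\right) + 363504 = \frac{20357}{654} + 363504 = \frac{237751973}{654}$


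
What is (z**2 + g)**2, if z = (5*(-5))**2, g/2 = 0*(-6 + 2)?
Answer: 152587890625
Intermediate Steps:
g = 0 (g = 2*(0*(-6 + 2)) = 2*(0*(-4)) = 2*0 = 0)
z = 625 (z = (-25)**2 = 625)
(z**2 + g)**2 = (625**2 + 0)**2 = (390625 + 0)**2 = 390625**2 = 152587890625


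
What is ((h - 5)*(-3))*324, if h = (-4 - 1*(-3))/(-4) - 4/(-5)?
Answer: 19197/5 ≈ 3839.4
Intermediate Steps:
h = 21/20 (h = (-4 + 3)*(-¼) - 4*(-⅕) = -1*(-¼) + ⅘ = ¼ + ⅘ = 21/20 ≈ 1.0500)
((h - 5)*(-3))*324 = ((21/20 - 5)*(-3))*324 = -79/20*(-3)*324 = (237/20)*324 = 19197/5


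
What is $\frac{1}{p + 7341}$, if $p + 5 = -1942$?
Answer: $\frac{1}{5394} \approx 0.00018539$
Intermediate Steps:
$p = -1947$ ($p = -5 - 1942 = -1947$)
$\frac{1}{p + 7341} = \frac{1}{-1947 + 7341} = \frac{1}{5394}$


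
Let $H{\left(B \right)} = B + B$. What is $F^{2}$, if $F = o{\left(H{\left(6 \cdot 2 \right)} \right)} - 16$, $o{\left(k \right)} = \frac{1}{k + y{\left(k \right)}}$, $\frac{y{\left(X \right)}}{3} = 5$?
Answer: $\frac{388129}{1521} \approx 255.18$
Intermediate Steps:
$y{\left(X \right)} = 15$ ($y{\left(X \right)} = 3 \cdot 5 = 15$)
$H{\left(B \right)} = 2 B$
$o{\left(k \right)} = \frac{1}{15 + k}$ ($o{\left(k \right)} = \frac{1}{k + 15} = \frac{1}{15 + k}$)
$F = - \frac{623}{39}$ ($F = \frac{1}{15 + 2 \cdot 6 \cdot 2} - 16 = \frac{1}{15 + 2 \cdot 12} - 16 = \frac{1}{15 + 24} - 16 = \frac{1}{39} - 16 = - \frac{623}{39} \approx -15.974$)
$F^{2} = \left(- \frac{623}{39}\right)^{2} = \frac{388129}{1521}$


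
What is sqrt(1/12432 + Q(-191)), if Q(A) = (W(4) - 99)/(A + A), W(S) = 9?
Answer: sqrt(83053157817)/593628 ≈ 0.48547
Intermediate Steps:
Q(A) = -45/A (Q(A) = (9 - 99)/(A + A) = -90*1/(2*A) = -45/A)
sqrt(1/12432 + Q(-191)) = sqrt(1/12432 - 45/(-191)) = sqrt(1/12432 - 45*(-1/191)) = sqrt(1/12432 + 45/191) = sqrt(559631/2374512) = sqrt(83053157817)/593628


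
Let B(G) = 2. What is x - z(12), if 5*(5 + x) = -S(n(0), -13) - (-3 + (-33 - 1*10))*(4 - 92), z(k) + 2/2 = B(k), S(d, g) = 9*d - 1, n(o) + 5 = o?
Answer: -4032/5 ≈ -806.40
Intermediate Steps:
n(o) = -5 + o
S(d, g) = -1 + 9*d
z(k) = 1 (z(k) = -1 + 2 = 1)
x = -4027/5 (x = -5 + (-(-1 + 9*(-5 + 0)) - (-3 + (-33 - 1*10))*(4 - 92))/5 = -5 + (-(-1 + 9*(-5)) - (-3 + (-33 - 10))*(-88))/5 = -5 + (-(-1 - 45) - (-3 - 43)*(-88))/5 = -5 + (-1*(-46) - (-46)*(-88))/5 = -5 + (46 - 1*4048)/5 = -5 + (46 - 4048)/5 = -5 + (1/5)*(-4002) = -5 - 4002/5 = -4027/5 ≈ -805.40)
x - z(12) = -4027/5 - 1*1 = -4027/5 - 1 = -4032/5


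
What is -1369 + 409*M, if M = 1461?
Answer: 596180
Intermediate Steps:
-1369 + 409*M = -1369 + 409*1461 = -1369 + 597549 = 596180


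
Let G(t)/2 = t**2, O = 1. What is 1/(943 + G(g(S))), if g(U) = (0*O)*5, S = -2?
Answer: 1/943 ≈ 0.0010604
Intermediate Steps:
g(U) = 0 (g(U) = (0*1)*5 = 0*5 = 0)
G(t) = 2*t**2
1/(943 + G(g(S))) = 1/(943 + 2*0**2) = 1/(943 + 2*0) = 1/(943 + 0) = 1/943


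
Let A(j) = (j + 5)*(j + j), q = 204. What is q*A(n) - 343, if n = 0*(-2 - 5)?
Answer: -343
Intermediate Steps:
n = 0 (n = 0*(-7) = 0)
A(j) = 2*j*(5 + j) (A(j) = (5 + j)*(2*j) = 2*j*(5 + j))
q*A(n) - 343 = 204*(2*0*(5 + 0)) - 343 = 204*(2*0*5) - 343 = 204*0 - 343 = 0 - 343 = -343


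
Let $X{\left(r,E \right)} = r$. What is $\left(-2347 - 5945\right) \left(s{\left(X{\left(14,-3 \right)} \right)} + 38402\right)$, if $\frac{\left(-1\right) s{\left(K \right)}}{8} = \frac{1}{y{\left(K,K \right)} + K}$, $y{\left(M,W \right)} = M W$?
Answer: $- \frac{11145017384}{35} \approx -3.1843 \cdot 10^{8}$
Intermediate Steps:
$s{\left(K \right)} = - \frac{8}{K + K^{2}}$ ($s{\left(K \right)} = - \frac{8}{K K + K} = - \frac{8}{K^{2} + K} = - \frac{8}{K + K^{2}}$)
$\left(-2347 - 5945\right) \left(s{\left(X{\left(14,-3 \right)} \right)} + 38402\right) = \left(-2347 - 5945\right) \left(- \frac{8}{14 \left(1 + 14\right)} + 38402\right) = - 8292 \left(\left(-8\right) \frac{1}{14} \cdot \frac{1}{15} + 38402\right) = - 8292 \left(- \frac{4}{105} + 38402\right) = \left(-8292\right) \frac{4032206}{105} = - \frac{11145017384}{35}$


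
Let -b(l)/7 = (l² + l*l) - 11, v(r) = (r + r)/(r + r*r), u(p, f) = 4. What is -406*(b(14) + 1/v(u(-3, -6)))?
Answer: 1081787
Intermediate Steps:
v(r) = 2*r/(r + r²) (v(r) = (2*r)/(r + r²) = 2*r/(r + r²))
b(l) = 77 - 14*l² (b(l) = -7*((l² + l*l) - 11) = -7*((l² + l²) - 11) = -7*(2*l² - 11) = -7*(-11 + 2*l²) = 77 - 14*l²)
-406*(b(14) + 1/v(u(-3, -6))) = -406*((77 - 14*14²) + 1/(2/(1 + 4))) = -406*((77 - 14*196) + 1/(2/5)) = -406*((77 - 2744) + 1/(2*(⅕))) = -406*(-2667 + 1/(⅖)) = -406*(-2667 + 5/2) = -406*(-5329/2) = 1081787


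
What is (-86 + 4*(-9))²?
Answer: 14884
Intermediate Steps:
(-86 + 4*(-9))² = (-86 - 36)² = (-122)² = 14884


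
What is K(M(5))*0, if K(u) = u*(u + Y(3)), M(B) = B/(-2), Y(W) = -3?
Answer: 0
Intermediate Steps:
M(B) = -B/2 (M(B) = B*(-1/2) = -B/2)
K(u) = u*(-3 + u) (K(u) = u*(u - 3) = u*(-3 + u))
K(M(5))*0 = ((-1/2*5)*(-3 - 1/2*5))*0 = -5*(-3 - 5/2)/2*0 = -5/2*(-11/2)*0 = (55/4)*0 = 0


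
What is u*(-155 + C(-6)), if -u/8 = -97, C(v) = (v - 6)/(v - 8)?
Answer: -837304/7 ≈ -1.1961e+5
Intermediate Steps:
C(v) = (-6 + v)/(-8 + v)
u = 776 (u = -8*(-97) = 776)
u*(-155 + C(-6)) = 776*(-155 + (-6 - 6)/(-8 - 6)) = 776*(-155 - 12/(-14)) = 776*(-155 - 1/14*(-12)) = 776*(-155 + 6/7) = 776*(-1079/7) = -837304/7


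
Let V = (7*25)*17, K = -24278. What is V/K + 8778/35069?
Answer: 108782009/851405182 ≈ 0.12777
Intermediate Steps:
V = 2975 (V = 175*17 = 2975)
V/K + 8778/35069 = 2975/(-24278) + 8778/35069 = 2975*(-1/24278) + 8778*(1/35069) = -2975/24278 + 8778/35069 = 108782009/851405182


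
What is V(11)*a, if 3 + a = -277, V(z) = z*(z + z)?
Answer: -67760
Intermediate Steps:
V(z) = 2*z² (V(z) = z*(2*z) = 2*z²)
a = -280 (a = -3 - 277 = -280)
V(11)*a = (2*11²)*(-280) = (2*121)*(-280) = 242*(-280) = -67760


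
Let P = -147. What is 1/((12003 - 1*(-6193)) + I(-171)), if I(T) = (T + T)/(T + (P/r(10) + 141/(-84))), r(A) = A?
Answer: 26233/477383548 ≈ 5.4952e-5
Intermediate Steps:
I(T) = 2*T/(-2293/140 + T) (I(T) = (T + T)/(T + (-147/10 + 141/(-84))) = (2*T)/(T + (-147*⅒ + 141*(-1/84))) = (2*T)/(T + (-147/10 - 47/28)) = (2*T)/(T - 2293/140) = (2*T)/(-2293/140 + T) = 2*T/(-2293/140 + T))
1/((12003 - 1*(-6193)) + I(-171)) = 1/((12003 - 1*(-6193)) + 280*(-171)/(-2293 + 140*(-171))) = 1/((12003 + 6193) + 280*(-171)/(-2293 - 23940)) = 1/(18196 + 280*(-171)/(-26233)) = 1/(18196 + 280*(-171)*(-1/26233)) = 1/(18196 + 47880/26233) = 1/(477383548/26233) = 26233/477383548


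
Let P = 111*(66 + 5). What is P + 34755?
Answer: 42636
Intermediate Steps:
P = 7881 (P = 111*71 = 7881)
P + 34755 = 7881 + 34755 = 42636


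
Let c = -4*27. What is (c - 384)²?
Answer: 242064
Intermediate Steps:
c = -108
(c - 384)² = (-108 - 384)² = (-492)² = 242064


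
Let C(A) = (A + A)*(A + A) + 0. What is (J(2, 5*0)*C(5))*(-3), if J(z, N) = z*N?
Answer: 0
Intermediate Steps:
C(A) = 4*A² (C(A) = (2*A)*(2*A) + 0 = 4*A² + 0 = 4*A²)
J(z, N) = N*z
(J(2, 5*0)*C(5))*(-3) = (((5*0)*2)*(4*5²))*(-3) = ((0*2)*(4*25))*(-3) = (0*100)*(-3) = 0*(-3) = 0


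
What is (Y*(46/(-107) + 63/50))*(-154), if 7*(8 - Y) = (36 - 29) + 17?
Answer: -1563232/2675 ≈ -584.39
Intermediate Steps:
Y = 32/7 (Y = 8 - ((36 - 29) + 17)/7 = 8 - (7 + 17)/7 = 8 - 1/7*24 = 8 - 24/7 = 32/7 ≈ 4.5714)
(Y*(46/(-107) + 63/50))*(-154) = (32*(46/(-107) + 63/50)/7)*(-154) = (32*(46*(-1/107) + 63*(1/50))/7)*(-154) = (32*(-46/107 + 63/50)/7)*(-154) = ((32/7)*(4441/5350))*(-154) = (71056/18725)*(-154) = -1563232/2675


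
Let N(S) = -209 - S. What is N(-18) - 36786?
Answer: -36977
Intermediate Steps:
N(-18) - 36786 = (-209 - 1*(-18)) - 36786 = (-209 + 18) - 36786 = -191 - 36786 = -36977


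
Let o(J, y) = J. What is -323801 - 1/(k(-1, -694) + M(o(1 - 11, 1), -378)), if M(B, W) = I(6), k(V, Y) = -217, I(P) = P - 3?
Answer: -69293413/214 ≈ -3.2380e+5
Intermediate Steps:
I(P) = -3 + P
M(B, W) = 3 (M(B, W) = -3 + 6 = 3)
-323801 - 1/(k(-1, -694) + M(o(1 - 11, 1), -378)) = -323801 - 1/(-217 + 3) = -323801 - 1/(-214) = -323801 - 1*(-1/214) = -323801 + 1/214 = -69293413/214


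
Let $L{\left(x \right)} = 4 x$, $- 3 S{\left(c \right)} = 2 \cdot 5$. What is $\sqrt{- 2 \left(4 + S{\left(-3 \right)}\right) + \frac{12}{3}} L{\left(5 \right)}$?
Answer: $\frac{40 \sqrt{6}}{3} \approx 32.66$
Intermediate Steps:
$S{\left(c \right)} = - \frac{10}{3}$ ($S{\left(c \right)} = - \frac{2 \cdot 5}{3} = \left(- \frac{1}{3}\right) 10 = - \frac{10}{3}$)
$\sqrt{- 2 \left(4 + S{\left(-3 \right)}\right) + \frac{12}{3}} L{\left(5 \right)} = \sqrt{- 2 \left(4 - \frac{10}{3}\right) + \frac{12}{3}} \cdot 4 \cdot 5 = \sqrt{\left(-2\right) \frac{2}{3} + 12 \cdot \frac{1}{3}} \cdot 20 = \sqrt{- \frac{4}{3} + 4} \cdot 20 = \sqrt{\frac{8}{3}} \cdot 20 = \frac{2 \sqrt{6}}{3} \cdot 20 = \frac{40 \sqrt{6}}{3}$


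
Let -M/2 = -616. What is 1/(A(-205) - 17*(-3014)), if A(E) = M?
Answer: 1/52470 ≈ 1.9058e-5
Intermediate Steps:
M = 1232 (M = -2*(-616) = 1232)
A(E) = 1232
1/(A(-205) - 17*(-3014)) = 1/(1232 - 17*(-3014)) = 1/(1232 + 51238) = 1/52470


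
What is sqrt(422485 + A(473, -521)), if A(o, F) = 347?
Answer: 4*sqrt(26427) ≈ 650.25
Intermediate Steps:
sqrt(422485 + A(473, -521)) = sqrt(422485 + 347) = sqrt(422832) = 4*sqrt(26427)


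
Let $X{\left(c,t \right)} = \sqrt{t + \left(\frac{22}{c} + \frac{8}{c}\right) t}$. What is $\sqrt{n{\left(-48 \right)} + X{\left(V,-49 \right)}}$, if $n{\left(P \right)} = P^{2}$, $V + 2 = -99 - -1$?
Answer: $\frac{\sqrt{230400 + 70 i \sqrt{70}}}{10} \approx 48.0 + 0.061006 i$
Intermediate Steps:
$V = -100$ ($V = -2 - 98 = -100$)
$X{\left(c,t \right)} = \sqrt{t + \frac{30 t}{c}}$ ($X{\left(c,t \right)} = \sqrt{t + \frac{30}{c} t} = \sqrt{t + \frac{30 t}{c}}$)
$\sqrt{n{\left(-48 \right)} + X{\left(V,-49 \right)}} = \sqrt{\left(-48\right)^{2} + \sqrt{- \frac{49 \left(30 - 100\right)}{-100}}} = \sqrt{2304 + \sqrt{\left(-49\right) \left(- \frac{1}{100}\right) \left(-70\right)}} = \sqrt{2304 + \sqrt{- \frac{343}{10}}} = \sqrt{2304 + \frac{7 i \sqrt{70}}{10}}$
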